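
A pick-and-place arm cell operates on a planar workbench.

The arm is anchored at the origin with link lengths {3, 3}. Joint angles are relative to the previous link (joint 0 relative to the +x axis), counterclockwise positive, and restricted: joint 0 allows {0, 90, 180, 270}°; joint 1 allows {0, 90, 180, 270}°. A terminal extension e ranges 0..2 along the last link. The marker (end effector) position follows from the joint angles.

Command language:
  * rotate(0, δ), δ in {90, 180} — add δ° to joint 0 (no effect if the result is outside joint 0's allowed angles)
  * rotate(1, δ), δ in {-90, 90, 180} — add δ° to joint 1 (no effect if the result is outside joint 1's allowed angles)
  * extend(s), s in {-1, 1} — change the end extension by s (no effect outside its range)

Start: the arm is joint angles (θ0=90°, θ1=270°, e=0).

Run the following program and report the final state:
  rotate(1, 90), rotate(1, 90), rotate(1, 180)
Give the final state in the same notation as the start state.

initial: joint angles (θ0=90°, θ1=270°, e=0)
1. rotate(1, 90) → joint angles (θ0=90°, θ1=0°, e=0)
2. rotate(1, 90) → joint angles (θ0=90°, θ1=90°, e=0)
3. rotate(1, 180) → joint angles (θ0=90°, θ1=270°, e=0)

joint angles (θ0=90°, θ1=270°, e=0)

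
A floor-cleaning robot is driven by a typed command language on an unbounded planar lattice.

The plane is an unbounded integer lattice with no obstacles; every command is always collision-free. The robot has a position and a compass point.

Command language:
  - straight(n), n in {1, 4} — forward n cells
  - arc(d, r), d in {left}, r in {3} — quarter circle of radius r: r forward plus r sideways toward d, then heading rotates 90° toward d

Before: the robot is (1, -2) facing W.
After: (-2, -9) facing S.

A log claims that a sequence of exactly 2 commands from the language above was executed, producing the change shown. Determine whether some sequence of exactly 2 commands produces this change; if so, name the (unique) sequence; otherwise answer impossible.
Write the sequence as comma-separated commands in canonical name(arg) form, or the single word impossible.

key: order matters: swapping arc(left, 3) and straight(4) lands elsewhere
begin: (1, -2) facing W
1. arc(left, 3) → (-2, -5) facing S
2. straight(4) → (-2, -9) facing S
no rival 2-sequence matches.

arc(left, 3), straight(4)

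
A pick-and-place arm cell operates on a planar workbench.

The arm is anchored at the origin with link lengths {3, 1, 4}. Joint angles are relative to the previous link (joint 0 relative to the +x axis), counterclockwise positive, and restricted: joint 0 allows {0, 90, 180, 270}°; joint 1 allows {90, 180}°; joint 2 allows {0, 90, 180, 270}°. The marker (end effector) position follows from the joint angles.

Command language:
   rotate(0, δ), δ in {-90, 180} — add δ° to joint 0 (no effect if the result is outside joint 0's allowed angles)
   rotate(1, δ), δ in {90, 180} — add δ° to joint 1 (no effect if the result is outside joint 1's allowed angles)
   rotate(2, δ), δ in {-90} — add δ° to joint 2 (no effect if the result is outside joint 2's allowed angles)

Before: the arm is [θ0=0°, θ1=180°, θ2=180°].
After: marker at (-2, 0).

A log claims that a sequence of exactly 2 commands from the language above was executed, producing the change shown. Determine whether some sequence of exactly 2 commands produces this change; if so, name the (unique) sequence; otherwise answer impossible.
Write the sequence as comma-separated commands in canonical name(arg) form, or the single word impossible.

rotate(2, -90), rotate(2, -90)

t0: [θ0=0°, θ1=180°, θ2=180°]
t=1 rotate(2, -90) ⇒ [θ0=0°, θ1=180°, θ2=90°]
t=2 rotate(2, -90) ⇒ [θ0=0°, θ1=180°, θ2=0°]
no other 2-command option fits: unique.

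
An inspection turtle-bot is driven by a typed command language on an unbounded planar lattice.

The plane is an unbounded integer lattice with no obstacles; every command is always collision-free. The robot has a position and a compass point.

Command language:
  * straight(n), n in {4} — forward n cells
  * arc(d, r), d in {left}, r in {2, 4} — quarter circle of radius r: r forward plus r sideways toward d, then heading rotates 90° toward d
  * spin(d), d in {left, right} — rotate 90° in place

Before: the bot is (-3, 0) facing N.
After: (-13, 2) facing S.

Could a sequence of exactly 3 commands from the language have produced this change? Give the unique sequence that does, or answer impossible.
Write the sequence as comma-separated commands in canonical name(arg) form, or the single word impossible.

key: cell and facing (now S) both changed — the 3 commands mix motion and turning
from: (-3, 0) facing N
1. arc(left, 4) → (-7, 4) facing W
2. straight(4) → (-11, 4) facing W
3. arc(left, 2) → (-13, 2) facing S
no other 3-command option fits: unique.

arc(left, 4), straight(4), arc(left, 2)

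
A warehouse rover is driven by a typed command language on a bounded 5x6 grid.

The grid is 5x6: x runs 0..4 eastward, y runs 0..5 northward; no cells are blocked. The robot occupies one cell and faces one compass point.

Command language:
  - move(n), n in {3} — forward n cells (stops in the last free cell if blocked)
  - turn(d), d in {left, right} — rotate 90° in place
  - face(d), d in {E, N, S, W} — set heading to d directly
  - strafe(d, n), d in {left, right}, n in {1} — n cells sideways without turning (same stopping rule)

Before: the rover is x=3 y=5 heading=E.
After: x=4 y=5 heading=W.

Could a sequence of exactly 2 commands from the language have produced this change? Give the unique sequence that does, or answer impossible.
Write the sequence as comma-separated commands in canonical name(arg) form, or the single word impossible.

move(3), face(W)

key: position moved to (4,5) AND the heading swung to W — translation plus rotation needed
begin: x=3 y=5 heading=E
step 1 (move(3)): x=4 y=5 heading=E
step 2 (face(W)): x=4 y=5 heading=W
uniquely the one of 81 2-step routes that fits.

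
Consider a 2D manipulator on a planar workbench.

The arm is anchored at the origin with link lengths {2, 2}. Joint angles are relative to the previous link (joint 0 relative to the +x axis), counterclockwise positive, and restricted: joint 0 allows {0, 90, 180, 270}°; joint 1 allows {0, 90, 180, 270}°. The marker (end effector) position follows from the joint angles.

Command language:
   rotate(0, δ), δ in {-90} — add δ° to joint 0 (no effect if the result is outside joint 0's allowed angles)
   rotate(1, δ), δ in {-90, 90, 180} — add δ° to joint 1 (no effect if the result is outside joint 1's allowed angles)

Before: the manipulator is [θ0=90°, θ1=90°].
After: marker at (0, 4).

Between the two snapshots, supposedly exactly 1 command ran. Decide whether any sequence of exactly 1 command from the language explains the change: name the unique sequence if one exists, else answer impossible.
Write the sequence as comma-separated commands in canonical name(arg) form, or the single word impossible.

start: [θ0=90°, θ1=90°]
t=1 rotate(1, -90) ⇒ [θ0=90°, θ1=0°]
no other 1-command option fits: unique.

rotate(1, -90)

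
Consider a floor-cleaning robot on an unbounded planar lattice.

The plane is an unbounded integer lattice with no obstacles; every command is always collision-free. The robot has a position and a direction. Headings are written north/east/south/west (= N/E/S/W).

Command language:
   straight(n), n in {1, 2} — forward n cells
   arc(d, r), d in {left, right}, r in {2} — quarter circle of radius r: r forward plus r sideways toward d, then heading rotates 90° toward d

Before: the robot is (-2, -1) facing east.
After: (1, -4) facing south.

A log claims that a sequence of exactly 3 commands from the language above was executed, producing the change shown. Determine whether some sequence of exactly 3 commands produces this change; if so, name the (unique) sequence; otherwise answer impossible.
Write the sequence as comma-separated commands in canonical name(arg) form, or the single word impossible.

key: position moved to (1,-4) AND the heading swung to S — translation plus rotation needed
begin: (-2, -1) facing east
1. straight(1) → (-1, -1) facing east
2. arc(right, 2) → (1, -3) facing south
3. straight(1) → (1, -4) facing south
no other 3-command option fits: unique.

straight(1), arc(right, 2), straight(1)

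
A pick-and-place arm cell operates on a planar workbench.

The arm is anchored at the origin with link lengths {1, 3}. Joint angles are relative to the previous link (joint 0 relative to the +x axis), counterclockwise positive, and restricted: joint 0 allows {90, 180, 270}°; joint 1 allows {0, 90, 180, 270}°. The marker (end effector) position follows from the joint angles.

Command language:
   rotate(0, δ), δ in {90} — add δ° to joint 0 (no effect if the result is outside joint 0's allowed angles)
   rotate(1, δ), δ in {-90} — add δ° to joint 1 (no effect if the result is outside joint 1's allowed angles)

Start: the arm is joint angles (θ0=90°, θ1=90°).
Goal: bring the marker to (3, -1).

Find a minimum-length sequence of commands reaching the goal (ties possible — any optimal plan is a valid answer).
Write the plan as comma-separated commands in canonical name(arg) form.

from: joint angles (θ0=90°, θ1=90°)
[1] after rotate(0, 90): joint angles (θ0=180°, θ1=90°)
[2] after rotate(0, 90): joint angles (θ0=270°, θ1=90°)
no 1-step plan works, so 2 is optimal.

rotate(0, 90), rotate(0, 90)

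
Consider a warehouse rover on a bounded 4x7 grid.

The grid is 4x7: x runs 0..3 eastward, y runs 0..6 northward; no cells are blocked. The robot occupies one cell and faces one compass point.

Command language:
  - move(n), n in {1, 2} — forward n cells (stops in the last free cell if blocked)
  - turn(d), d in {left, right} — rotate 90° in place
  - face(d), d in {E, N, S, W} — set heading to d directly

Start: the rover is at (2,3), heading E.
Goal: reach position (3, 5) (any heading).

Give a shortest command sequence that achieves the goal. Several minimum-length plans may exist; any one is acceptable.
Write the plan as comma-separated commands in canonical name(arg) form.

move(2), turn(left), move(2)

from: at (2,3), heading E
t=1 move(2) ⇒ at (3,3), heading E
t=2 turn(left) ⇒ at (3,3), heading N
t=3 move(2) ⇒ at (3,5), heading N
shorter routes all fall short; 3 is best.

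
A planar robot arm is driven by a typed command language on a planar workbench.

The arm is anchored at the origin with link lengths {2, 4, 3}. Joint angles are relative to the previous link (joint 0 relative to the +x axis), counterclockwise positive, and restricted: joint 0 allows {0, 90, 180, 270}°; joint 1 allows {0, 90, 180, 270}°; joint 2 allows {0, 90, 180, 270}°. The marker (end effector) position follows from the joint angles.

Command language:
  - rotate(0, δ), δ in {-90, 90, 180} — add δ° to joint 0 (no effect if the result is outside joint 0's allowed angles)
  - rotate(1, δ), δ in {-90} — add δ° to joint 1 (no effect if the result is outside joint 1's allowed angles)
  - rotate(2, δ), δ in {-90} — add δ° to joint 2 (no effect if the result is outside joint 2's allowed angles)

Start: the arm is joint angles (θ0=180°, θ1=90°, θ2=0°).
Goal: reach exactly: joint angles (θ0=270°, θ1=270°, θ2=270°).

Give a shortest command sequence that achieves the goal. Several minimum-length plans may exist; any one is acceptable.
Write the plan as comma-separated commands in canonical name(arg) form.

rotate(2, -90), rotate(0, 90), rotate(1, -90), rotate(1, -90)

start: joint angles (θ0=180°, θ1=90°, θ2=0°)
t=1 rotate(2, -90) ⇒ joint angles (θ0=180°, θ1=90°, θ2=270°)
t=2 rotate(0, 90) ⇒ joint angles (θ0=270°, θ1=90°, θ2=270°)
t=3 rotate(1, -90) ⇒ joint angles (θ0=270°, θ1=0°, θ2=270°)
t=4 rotate(1, -90) ⇒ joint angles (θ0=270°, θ1=270°, θ2=270°)
nothing shorter than 4 reaches the goal.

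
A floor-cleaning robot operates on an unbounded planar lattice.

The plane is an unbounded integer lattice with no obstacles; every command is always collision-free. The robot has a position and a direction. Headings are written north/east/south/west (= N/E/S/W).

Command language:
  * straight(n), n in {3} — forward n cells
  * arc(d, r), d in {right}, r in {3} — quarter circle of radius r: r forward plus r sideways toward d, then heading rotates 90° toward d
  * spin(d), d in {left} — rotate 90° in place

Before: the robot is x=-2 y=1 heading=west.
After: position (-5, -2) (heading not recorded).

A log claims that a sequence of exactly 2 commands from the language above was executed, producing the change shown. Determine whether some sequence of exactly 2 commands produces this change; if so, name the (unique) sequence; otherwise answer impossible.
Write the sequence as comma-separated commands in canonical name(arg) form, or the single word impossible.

key: running arc(right, 3) before spin(left) would end elsewhere — order is forced
t0: x=-2 y=1 heading=west
step 1 (spin(left)): x=-2 y=1 heading=south
step 2 (arc(right, 3)): x=-5 y=-2 heading=west
uniquely the one of 9 2-step routes that fits.

spin(left), arc(right, 3)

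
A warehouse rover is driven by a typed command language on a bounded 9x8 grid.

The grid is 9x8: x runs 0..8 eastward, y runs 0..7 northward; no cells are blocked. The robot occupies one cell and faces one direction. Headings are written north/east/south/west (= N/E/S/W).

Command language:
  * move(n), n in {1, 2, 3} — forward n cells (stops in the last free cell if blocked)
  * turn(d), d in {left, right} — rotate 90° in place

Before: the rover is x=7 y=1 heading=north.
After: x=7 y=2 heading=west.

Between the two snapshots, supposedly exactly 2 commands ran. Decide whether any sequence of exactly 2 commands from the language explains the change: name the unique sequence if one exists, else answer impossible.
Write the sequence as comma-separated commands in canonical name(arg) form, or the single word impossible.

key: running turn(left) before move(1) would end elsewhere — order is forced
from: x=7 y=1 heading=north
1. move(1) → x=7 y=2 heading=north
2. turn(left) → x=7 y=2 heading=west
all 25 alternatives checked — unique.

move(1), turn(left)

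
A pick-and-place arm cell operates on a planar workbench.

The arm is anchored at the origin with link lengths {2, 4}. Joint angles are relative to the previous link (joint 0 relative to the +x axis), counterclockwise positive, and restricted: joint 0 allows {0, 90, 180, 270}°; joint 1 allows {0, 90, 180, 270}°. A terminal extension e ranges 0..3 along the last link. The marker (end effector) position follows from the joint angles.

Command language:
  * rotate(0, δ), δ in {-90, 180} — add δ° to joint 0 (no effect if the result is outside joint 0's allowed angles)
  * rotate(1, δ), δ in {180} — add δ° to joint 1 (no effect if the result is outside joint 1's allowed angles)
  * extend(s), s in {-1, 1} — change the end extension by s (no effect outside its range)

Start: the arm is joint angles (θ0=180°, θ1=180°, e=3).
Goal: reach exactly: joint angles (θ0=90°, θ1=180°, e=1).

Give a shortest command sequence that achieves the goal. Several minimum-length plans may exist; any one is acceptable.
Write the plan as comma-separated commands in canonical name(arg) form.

start: joint angles (θ0=180°, θ1=180°, e=3)
step 1 (extend(-1)): joint angles (θ0=180°, θ1=180°, e=2)
step 2 (extend(-1)): joint angles (θ0=180°, θ1=180°, e=1)
step 3 (rotate(0, -90)): joint angles (θ0=90°, θ1=180°, e=1)
shorter routes all fall short; 3 is best.

extend(-1), extend(-1), rotate(0, -90)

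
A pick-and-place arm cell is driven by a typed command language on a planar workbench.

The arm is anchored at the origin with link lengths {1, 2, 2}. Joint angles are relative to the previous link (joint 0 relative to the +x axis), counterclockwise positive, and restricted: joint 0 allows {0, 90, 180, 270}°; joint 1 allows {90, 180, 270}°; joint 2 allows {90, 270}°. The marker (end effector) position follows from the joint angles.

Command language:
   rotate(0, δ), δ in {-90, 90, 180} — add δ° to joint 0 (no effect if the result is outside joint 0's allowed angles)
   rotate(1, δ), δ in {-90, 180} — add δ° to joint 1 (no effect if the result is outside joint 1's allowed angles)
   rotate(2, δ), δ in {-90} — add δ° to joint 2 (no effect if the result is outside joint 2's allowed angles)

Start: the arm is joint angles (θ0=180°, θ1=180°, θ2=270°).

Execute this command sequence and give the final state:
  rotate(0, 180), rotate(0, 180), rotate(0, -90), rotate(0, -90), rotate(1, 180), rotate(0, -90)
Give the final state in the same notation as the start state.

joint angles (θ0=270°, θ1=180°, θ2=270°)

t0: joint angles (θ0=180°, θ1=180°, θ2=270°)
t=1 rotate(0, 180) ⇒ joint angles (θ0=0°, θ1=180°, θ2=270°)
t=2 rotate(0, 180) ⇒ joint angles (θ0=180°, θ1=180°, θ2=270°)
t=3 rotate(0, -90) ⇒ joint angles (θ0=90°, θ1=180°, θ2=270°)
t=4 rotate(0, -90) ⇒ joint angles (θ0=0°, θ1=180°, θ2=270°)
t=5 rotate(1, 180) ⇒ joint angles (θ0=0°, θ1=180°, θ2=270°)
t=6 rotate(0, -90) ⇒ joint angles (θ0=270°, θ1=180°, θ2=270°)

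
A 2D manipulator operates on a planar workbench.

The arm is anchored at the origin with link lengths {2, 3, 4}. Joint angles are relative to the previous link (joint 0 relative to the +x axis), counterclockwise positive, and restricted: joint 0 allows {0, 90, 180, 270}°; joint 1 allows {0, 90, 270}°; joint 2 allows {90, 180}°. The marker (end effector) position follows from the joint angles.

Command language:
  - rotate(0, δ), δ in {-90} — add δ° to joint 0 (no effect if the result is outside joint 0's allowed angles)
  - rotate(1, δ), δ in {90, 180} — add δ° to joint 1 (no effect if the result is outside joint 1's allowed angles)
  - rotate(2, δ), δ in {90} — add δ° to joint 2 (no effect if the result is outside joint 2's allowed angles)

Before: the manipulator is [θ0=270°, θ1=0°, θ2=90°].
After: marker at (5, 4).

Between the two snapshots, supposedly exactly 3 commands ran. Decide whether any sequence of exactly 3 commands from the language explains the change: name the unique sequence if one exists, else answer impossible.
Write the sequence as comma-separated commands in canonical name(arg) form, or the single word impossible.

rotate(0, -90), rotate(0, -90), rotate(0, -90)

begin: [θ0=270°, θ1=0°, θ2=90°]
1. rotate(0, -90) → [θ0=180°, θ1=0°, θ2=90°]
2. rotate(0, -90) → [θ0=90°, θ1=0°, θ2=90°]
3. rotate(0, -90) → [θ0=0°, θ1=0°, θ2=90°]
no rival 3-sequence matches.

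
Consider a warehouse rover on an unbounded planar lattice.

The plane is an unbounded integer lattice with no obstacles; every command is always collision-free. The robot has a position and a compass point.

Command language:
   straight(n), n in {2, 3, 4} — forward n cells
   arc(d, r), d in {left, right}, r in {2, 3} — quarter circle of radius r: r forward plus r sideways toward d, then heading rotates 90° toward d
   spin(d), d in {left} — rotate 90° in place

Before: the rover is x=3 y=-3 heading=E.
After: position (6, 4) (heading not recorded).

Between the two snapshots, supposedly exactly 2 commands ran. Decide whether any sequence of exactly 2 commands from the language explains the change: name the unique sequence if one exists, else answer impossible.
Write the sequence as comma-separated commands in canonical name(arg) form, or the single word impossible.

arc(left, 3), straight(4)

key: order matters: swapping arc(left, 3) and straight(4) lands elsewhere
begin: x=3 y=-3 heading=E
[1] after arc(left, 3): x=6 y=0 heading=N
[2] after straight(4): x=6 y=4 heading=N
no rival 2-sequence matches.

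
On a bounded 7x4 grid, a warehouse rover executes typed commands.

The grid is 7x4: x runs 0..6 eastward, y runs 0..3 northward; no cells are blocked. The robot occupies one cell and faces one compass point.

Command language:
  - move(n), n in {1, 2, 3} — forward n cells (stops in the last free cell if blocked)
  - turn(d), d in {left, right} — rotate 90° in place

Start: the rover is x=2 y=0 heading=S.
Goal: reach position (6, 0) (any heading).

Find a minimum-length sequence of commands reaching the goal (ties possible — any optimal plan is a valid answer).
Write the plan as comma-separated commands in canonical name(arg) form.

t0: x=2 y=0 heading=S
[1] after turn(left): x=2 y=0 heading=E
[2] after move(2): x=4 y=0 heading=E
[3] after move(2): x=6 y=0 heading=E
no 2-step plan works, so 3 is optimal.

turn(left), move(2), move(2)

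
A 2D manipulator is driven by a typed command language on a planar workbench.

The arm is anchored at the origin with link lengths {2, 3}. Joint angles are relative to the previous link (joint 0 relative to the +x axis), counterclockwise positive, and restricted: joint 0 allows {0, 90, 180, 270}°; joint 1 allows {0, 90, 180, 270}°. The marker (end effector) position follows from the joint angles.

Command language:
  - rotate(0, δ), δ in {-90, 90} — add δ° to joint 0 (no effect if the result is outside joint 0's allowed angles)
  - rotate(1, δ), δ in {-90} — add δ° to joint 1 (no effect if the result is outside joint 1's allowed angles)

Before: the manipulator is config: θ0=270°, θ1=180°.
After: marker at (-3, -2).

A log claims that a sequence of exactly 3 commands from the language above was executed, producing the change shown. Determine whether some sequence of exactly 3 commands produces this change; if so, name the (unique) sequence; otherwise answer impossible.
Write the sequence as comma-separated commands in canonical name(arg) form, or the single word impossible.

rotate(1, -90), rotate(1, -90), rotate(1, -90)

initial: config: θ0=270°, θ1=180°
1. rotate(1, -90) → config: θ0=270°, θ1=90°
2. rotate(1, -90) → config: θ0=270°, θ1=0°
3. rotate(1, -90) → config: θ0=270°, θ1=270°
all 27 alternatives checked — unique.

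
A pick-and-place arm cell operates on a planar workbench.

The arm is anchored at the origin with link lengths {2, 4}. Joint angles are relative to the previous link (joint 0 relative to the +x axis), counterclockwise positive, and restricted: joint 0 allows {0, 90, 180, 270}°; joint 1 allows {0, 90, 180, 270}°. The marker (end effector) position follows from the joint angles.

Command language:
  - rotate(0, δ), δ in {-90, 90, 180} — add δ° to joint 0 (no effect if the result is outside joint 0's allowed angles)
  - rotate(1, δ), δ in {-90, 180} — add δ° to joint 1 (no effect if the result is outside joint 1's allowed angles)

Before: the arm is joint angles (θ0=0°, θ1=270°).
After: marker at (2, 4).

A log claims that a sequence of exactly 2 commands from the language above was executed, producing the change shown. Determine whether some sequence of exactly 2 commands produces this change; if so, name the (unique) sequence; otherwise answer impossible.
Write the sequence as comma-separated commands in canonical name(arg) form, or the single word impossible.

rotate(1, -90), rotate(1, -90)

from: joint angles (θ0=0°, θ1=270°)
1. rotate(1, -90) → joint angles (θ0=0°, θ1=180°)
2. rotate(1, -90) → joint angles (θ0=0°, θ1=90°)
all 25 alternatives checked — unique.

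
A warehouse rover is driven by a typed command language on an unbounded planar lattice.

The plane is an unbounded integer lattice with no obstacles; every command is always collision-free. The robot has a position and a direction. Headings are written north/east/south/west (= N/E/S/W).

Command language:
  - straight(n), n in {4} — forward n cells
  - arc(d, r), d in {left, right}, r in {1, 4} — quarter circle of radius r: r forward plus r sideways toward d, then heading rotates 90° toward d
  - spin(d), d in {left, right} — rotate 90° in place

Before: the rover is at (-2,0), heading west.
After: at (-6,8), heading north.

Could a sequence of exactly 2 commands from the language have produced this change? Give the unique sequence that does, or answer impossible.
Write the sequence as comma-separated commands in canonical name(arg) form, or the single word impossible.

arc(right, 4), straight(4)

key: running straight(4) before arc(right, 4) would end elsewhere — order is forced
from: at (-2,0), heading west
[1] after arc(right, 4): at (-6,4), heading north
[2] after straight(4): at (-6,8), heading north
no other 2-command option fits: unique.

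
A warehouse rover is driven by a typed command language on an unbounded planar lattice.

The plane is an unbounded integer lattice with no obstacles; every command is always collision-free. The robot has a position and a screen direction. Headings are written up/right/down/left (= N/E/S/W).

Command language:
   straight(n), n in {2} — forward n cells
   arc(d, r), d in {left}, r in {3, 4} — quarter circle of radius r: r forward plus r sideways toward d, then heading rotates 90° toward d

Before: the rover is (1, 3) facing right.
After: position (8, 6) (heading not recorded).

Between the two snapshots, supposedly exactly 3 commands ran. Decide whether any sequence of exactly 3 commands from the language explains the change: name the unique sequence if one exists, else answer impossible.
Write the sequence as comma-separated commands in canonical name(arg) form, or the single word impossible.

key: running arc(left, 3) before straight(2) would end elsewhere — order is forced
start: (1, 3) facing right
t=1 straight(2) ⇒ (3, 3) facing right
t=2 straight(2) ⇒ (5, 3) facing right
t=3 arc(left, 3) ⇒ (8, 6) facing up
no rival 3-sequence matches.

straight(2), straight(2), arc(left, 3)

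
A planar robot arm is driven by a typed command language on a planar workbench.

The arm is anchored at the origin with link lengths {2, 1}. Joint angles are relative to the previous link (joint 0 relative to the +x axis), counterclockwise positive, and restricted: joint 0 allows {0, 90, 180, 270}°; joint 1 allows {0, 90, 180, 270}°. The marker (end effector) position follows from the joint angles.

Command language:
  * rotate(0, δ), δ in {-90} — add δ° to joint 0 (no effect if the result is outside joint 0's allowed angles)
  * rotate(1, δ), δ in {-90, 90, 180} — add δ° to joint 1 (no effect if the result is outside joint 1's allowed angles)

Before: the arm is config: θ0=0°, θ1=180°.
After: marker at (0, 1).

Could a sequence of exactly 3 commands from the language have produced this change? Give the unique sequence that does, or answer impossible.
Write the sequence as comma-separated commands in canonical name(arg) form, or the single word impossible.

t0: config: θ0=0°, θ1=180°
1. rotate(0, -90) → config: θ0=270°, θ1=180°
2. rotate(0, -90) → config: θ0=180°, θ1=180°
3. rotate(0, -90) → config: θ0=90°, θ1=180°
no other 3-command option fits: unique.

rotate(0, -90), rotate(0, -90), rotate(0, -90)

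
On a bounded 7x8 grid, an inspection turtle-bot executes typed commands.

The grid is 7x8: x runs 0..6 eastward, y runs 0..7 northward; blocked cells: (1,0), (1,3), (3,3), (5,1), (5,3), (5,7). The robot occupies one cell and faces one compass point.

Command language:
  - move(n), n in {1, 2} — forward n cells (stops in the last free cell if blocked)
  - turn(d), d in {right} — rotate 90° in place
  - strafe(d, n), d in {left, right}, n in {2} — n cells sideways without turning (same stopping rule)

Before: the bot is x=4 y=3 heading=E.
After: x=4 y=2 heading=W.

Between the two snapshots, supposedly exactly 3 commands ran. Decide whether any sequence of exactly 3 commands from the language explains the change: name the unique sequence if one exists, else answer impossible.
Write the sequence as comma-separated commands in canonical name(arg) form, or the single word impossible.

key: position moved to (4,2) AND the heading swung to W — translation plus rotation needed
t0: x=4 y=3 heading=E
t=1 turn(right) ⇒ x=4 y=3 heading=S
t=2 move(1) ⇒ x=4 y=2 heading=S
t=3 turn(right) ⇒ x=4 y=2 heading=W
uniquely the one of 125 3-step routes that fits.

turn(right), move(1), turn(right)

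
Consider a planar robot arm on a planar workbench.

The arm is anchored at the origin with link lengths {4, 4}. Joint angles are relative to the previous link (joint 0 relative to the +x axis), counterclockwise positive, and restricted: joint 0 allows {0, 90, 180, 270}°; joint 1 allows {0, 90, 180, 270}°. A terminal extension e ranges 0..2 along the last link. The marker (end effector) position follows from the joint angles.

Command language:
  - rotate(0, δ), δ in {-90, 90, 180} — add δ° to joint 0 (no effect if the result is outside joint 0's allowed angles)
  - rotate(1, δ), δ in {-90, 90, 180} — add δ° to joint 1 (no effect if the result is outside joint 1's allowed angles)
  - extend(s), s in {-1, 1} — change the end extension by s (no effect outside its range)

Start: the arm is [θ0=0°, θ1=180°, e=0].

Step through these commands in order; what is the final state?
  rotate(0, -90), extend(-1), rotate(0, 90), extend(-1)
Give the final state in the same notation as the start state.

[θ0=0°, θ1=180°, e=0]

begin: [θ0=0°, θ1=180°, e=0]
1. rotate(0, -90) → [θ0=270°, θ1=180°, e=0]
2. extend(-1) → [θ0=270°, θ1=180°, e=0]
3. rotate(0, 90) → [θ0=0°, θ1=180°, e=0]
4. extend(-1) → [θ0=0°, θ1=180°, e=0]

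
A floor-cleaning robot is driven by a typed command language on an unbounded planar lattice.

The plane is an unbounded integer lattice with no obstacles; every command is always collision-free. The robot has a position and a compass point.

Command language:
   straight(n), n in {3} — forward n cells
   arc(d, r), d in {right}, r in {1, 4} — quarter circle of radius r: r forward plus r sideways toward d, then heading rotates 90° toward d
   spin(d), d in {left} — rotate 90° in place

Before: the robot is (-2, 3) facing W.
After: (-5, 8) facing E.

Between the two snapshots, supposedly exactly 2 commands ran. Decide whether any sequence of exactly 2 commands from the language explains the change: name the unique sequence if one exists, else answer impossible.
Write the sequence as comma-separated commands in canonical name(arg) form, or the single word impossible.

key: running arc(right, 1) before arc(right, 4) would end elsewhere — order is forced
from: (-2, 3) facing W
[1] after arc(right, 4): (-6, 7) facing N
[2] after arc(right, 1): (-5, 8) facing E
uniquely the one of 16 2-step routes that fits.

arc(right, 4), arc(right, 1)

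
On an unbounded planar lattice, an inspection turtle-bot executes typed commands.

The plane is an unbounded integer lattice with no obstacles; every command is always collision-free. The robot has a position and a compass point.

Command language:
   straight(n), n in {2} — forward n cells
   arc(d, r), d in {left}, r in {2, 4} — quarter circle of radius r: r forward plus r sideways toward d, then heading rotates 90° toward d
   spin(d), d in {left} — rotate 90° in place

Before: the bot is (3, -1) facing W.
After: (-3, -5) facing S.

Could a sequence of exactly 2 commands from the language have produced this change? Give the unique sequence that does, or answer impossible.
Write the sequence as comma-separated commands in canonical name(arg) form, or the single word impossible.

key: running arc(left, 4) before straight(2) would end elsewhere — order is forced
from: (3, -1) facing W
step 1 (straight(2)): (1, -1) facing W
step 2 (arc(left, 4)): (-3, -5) facing S
no other 2-command option fits: unique.

straight(2), arc(left, 4)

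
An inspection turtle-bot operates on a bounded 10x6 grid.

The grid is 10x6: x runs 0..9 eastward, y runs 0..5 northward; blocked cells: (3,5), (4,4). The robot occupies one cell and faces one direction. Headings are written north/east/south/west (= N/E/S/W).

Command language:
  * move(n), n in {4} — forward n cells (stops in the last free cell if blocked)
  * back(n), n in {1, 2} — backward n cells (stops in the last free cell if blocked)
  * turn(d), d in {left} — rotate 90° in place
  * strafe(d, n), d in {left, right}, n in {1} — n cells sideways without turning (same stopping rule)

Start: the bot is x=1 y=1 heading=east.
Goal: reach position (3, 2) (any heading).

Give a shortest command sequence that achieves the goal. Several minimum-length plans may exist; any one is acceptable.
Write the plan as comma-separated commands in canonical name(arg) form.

from: x=1 y=1 heading=east
1. strafe(left, 1) → x=1 y=2 heading=east
2. move(4) → x=5 y=2 heading=east
3. back(2) → x=3 y=2 heading=east
no 2-step plan works, so 3 is optimal.

strafe(left, 1), move(4), back(2)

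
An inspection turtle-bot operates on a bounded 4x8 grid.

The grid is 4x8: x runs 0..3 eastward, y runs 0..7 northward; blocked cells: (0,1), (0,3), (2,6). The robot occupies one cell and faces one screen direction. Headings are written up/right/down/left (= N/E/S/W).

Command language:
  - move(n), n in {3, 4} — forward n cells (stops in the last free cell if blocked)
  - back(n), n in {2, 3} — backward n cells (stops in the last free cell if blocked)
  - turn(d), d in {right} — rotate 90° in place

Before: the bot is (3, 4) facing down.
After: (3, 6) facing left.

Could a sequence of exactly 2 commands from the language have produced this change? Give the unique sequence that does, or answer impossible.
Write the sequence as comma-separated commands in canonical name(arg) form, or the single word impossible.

back(2), turn(right)

key: order matters: swapping back(2) and turn(right) lands elsewhere
begin: (3, 4) facing down
1. back(2) → (3, 6) facing down
2. turn(right) → (3, 6) facing left
all 25 alternatives checked — unique.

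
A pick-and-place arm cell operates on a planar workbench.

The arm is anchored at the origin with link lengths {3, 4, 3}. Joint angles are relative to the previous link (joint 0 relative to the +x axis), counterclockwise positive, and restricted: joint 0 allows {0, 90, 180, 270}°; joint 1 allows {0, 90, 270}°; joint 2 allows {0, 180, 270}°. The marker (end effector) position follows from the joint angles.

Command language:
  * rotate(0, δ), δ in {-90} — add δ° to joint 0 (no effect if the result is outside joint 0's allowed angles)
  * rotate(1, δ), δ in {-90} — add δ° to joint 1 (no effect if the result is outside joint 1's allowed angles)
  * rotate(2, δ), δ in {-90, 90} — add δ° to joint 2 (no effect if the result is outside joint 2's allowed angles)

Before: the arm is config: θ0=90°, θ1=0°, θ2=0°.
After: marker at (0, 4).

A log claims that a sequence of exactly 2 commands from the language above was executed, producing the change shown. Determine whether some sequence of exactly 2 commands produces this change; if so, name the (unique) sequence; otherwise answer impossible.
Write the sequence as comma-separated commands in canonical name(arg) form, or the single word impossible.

rotate(2, -90), rotate(2, -90)

from: config: θ0=90°, θ1=0°, θ2=0°
step 1 (rotate(2, -90)): config: θ0=90°, θ1=0°, θ2=270°
step 2 (rotate(2, -90)): config: θ0=90°, θ1=0°, θ2=180°
uniquely the one of 16 2-step routes that fits.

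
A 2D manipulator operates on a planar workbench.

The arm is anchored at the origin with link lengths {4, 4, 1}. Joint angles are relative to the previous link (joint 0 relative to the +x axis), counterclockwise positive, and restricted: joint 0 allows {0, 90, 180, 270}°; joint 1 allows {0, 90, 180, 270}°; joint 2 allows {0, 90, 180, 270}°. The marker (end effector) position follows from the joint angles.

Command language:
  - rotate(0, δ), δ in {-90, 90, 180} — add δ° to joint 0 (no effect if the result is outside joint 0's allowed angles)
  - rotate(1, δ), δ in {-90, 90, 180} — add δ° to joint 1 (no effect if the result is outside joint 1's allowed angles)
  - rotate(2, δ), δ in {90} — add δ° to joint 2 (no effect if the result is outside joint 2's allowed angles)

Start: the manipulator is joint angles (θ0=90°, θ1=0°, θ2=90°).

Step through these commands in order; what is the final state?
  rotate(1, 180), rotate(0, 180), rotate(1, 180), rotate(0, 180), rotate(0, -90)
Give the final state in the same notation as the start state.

begin: joint angles (θ0=90°, θ1=0°, θ2=90°)
[1] after rotate(1, 180): joint angles (θ0=90°, θ1=180°, θ2=90°)
[2] after rotate(0, 180): joint angles (θ0=270°, θ1=180°, θ2=90°)
[3] after rotate(1, 180): joint angles (θ0=270°, θ1=0°, θ2=90°)
[4] after rotate(0, 180): joint angles (θ0=90°, θ1=0°, θ2=90°)
[5] after rotate(0, -90): joint angles (θ0=0°, θ1=0°, θ2=90°)

joint angles (θ0=0°, θ1=0°, θ2=90°)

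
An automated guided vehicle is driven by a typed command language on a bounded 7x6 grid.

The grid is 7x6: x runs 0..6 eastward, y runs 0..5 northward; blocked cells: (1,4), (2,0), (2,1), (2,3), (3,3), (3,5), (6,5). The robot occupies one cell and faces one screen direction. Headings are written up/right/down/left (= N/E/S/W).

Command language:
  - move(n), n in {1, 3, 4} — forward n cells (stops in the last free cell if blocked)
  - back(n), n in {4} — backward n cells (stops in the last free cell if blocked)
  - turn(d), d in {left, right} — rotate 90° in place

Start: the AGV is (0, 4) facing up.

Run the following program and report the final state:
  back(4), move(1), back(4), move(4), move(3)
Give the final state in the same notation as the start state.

(0, 5) facing up

initial: (0, 4) facing up
[1] after back(4): (0, 0) facing up
[2] after move(1): (0, 1) facing up
[3] after back(4): (0, 0) facing up
[4] after move(4): (0, 4) facing up
[5] after move(3): (0, 5) facing up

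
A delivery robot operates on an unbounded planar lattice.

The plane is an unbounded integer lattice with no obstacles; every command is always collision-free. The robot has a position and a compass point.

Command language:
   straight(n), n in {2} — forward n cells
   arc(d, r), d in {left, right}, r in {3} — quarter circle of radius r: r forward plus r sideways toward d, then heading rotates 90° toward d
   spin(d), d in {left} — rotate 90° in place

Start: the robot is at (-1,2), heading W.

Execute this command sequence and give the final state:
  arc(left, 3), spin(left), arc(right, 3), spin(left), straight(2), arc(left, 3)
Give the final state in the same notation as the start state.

initial: at (-1,2), heading W
[1] after arc(left, 3): at (-4,-1), heading S
[2] after spin(left): at (-4,-1), heading E
[3] after arc(right, 3): at (-1,-4), heading S
[4] after spin(left): at (-1,-4), heading E
[5] after straight(2): at (1,-4), heading E
[6] after arc(left, 3): at (4,-1), heading N

at (4,-1), heading N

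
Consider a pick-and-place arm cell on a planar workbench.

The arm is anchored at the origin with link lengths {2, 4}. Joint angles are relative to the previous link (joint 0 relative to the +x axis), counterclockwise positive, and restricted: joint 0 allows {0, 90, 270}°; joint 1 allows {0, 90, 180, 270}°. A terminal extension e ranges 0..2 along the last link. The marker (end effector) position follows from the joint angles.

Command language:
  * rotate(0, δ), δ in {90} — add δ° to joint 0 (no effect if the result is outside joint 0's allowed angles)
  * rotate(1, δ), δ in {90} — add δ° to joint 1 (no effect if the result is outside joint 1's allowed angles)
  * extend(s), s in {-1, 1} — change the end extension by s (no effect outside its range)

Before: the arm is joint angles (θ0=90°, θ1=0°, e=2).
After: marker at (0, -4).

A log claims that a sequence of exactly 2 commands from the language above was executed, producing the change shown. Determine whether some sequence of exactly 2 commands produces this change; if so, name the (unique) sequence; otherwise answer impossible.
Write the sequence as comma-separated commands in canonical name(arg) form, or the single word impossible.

t0: joint angles (θ0=90°, θ1=0°, e=2)
[1] after rotate(1, 90): joint angles (θ0=90°, θ1=90°, e=2)
[2] after rotate(1, 90): joint angles (θ0=90°, θ1=180°, e=2)
uniquely the one of 16 2-step routes that fits.

rotate(1, 90), rotate(1, 90)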